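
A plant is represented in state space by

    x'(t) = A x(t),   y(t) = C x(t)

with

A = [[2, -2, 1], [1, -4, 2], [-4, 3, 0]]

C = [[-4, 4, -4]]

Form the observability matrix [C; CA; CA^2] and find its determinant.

-2304

CA = [[12, -20, 4]]
CA^2 = [[-12, 68, -28]]
Observability matrix O = [C; CA; CA^2] = [[-4, 4, -4], [12, -20, 4], [-12, 68, -28]]
Expanding along the first row, det(O) = (-4)·((-20)·(-28) - 4·68) - 4·(12·(-28) - 4·(-12)) + (-4)·(12·68 - (-20)·(-12)) = (-4)·288 - 4·(-288) + (-4)·576 = -2304
Since det(O) ≠ 0, rank(O) = 3 and the system is completely observable.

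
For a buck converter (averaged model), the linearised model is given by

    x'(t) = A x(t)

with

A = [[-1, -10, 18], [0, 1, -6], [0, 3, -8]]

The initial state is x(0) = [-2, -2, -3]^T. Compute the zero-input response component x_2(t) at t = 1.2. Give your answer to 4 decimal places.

det(sI - A) = s^3 - (tr A)s^2 + (M11 + M22 + M33)s - det A, where Mii is the 2×2 principal minor of A obtained by deleting row i and column i.
tr A = (-1) + 1 + (-8) = -8; M11 = 1·(-8) - (-6)·3 = -8 - (-18) = 10; M22 = (-1)·(-8) - 18·0 = 8 - 0 = 8; M33 = (-1)·1 - (-10)·0 = -1 - 0 = -1; sum of minors = 17.
det A = (-1)·(1·(-8) - (-6)·3) - (-10)·(0·(-8) - (-6)·0) + 18·(0·3 - 1·0) = (-1)·10 - (-10)·0 + 18·0 = -10.
So p(s) = det(sI - A) = s^3 + 8s^2 + 17s + 10.
Rational-root test: any integer root divides 10. Testing small divisors, s = -1 works: p(-1) = -1 + 8 + (-17) + 10 = 0, so (s + 1) is a factor.
Dividing, p(s) = (s + 1)(s^2 + 7s + 10).
Factor s^2 + 7s + 10: two numbers with sum -7 and product 10 are -2 and -5, so s^2 + 7s + 10 = (s + 2)(s + 5).
Hence p(s) = (s + 1) (s + 2) (s + 5), with roots -5, -2, -1.
The eigenvalues -5, -2, -1 are distinct and real, so A is diagonalisable and x(t) = e^{At} x(0) = V diag(e^{λ_i t}) V^{-1} x(0), where the columns of V are the eigenvectors.
λ = -5: A - (-5)I = [[4, -10, 18], [0, 6, -6], [0, 3, -3]]. v must be orthogonal to every row; (row 1) × (row 2) = [-48, 24, 24], so take v_1 = [-2, 1, 1]^T.
λ = -2: A - (-2)I = [[1, -10, 18], [0, 3, -6], [0, 3, -6]]. v must be orthogonal to every row; (row 1) × (row 2) = [6, 6, 3], so take v_2 = [2, 2, 1]^T.
λ = -1: A - (-1)I = [[0, -10, 18], [0, 2, -6], [0, 3, -7]]. v must be orthogonal to every row; (row 1) × (row 2) = [24, 0, 0], so take v_3 = [1, 0, 0]^T.
V = [v_1 v_2 v_3] = [[-2, 2, 1], [1, 2, 0], [1, 1, 0]] has det V = -1, so V^{-1} = adj(V)/det V = [[0, -1, 2], [0, 1, -1], [1, -4, 6]].
Modal coordinates z(0) = V^{-1} x(0): 0·(-2) + (-1)·(-2) + 2·(-3) = -4; 0·(-2) + 1·(-2) + (-1)·(-3) = 1; 1·(-2) + (-4)·(-2) + 6·(-3) = -12; so z(0) = [-4, 1, -12]^T.
x_2(t) = Σ_i (v_i)_2 · z_i(0) · e^{λ_i t} (row 2 of V times the modal terms).
x_2(1.2) = 1·(-4)·e^{-5·1.2} + 2·1·e^{-2·1.2} + 0·(-12)·e^{-1·1.2} = (-4)·0.002479 + 2·0.090718 + 0·0.301194 = 0.1715.

0.1715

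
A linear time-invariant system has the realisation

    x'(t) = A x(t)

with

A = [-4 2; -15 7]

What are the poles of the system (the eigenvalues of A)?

1, 2

det(sI - A) = s^2 - (tr A)s + det A, with tr A = (-4) + 7 = 3 and det A = (-4)·7 - 2·(-15) = -28 - (-30) = 2.
So p(s) = det(sI - A) = s^2 - 3s + 2.
Factor s^2 - 3s + 2: two numbers with sum 3 and product 2 are 2 and 1, so s^2 - 3s + 2 = (s - 2)(s - 1).
Hence p(s) = (s - 2) (s - 1), with roots 1, 2.
At least one eigenvalue has non-negative real part, so the system is not asymptotically stable.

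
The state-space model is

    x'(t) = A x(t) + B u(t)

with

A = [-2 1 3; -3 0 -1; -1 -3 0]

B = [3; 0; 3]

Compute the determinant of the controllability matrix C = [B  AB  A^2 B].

-2268

AB = [[3], [-12], [-3]]
A^2B = [[-27], [-6], [33]]
Controllability matrix C = [B  AB  A^2B] = [[3, 3, -27], [0, -12, -6], [3, -3, 33]]
Expanding along the first row, det(C) = 3·((-12)·33 - (-6)·(-3)) - 3·(0·33 - (-6)·3) + (-27)·(0·(-3) - (-12)·3) = 3·(-414) - 3·18 + (-27)·36 = -2268
Since det(C) ≠ 0, rank(C) = 3 and the system is completely controllable.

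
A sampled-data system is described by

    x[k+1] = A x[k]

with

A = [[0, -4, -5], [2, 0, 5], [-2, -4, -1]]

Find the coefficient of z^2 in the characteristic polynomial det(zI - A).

Expand det(zI - A) for the 3×3 matrix.
p(z) = z^3 + z^2 + 18z - 72.
(Check: constant term = det(-A) = (-1)^3 det A = -72; coefficient of z^2 = -tr A = 1.)
The coefficient of z^2 is 1.

1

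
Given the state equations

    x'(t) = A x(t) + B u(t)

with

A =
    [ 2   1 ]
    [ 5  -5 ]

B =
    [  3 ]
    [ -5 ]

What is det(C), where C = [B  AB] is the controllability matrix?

AB = [[1], [40]]
Controllability matrix C = [B  AB] = [[3, 1], [-5, 40]]
det(C) = 3·40 - 1·(-5) = 120 - (-5) = 125
Since det(C) ≠ 0, rank(C) = 2 and the system is completely controllable.

125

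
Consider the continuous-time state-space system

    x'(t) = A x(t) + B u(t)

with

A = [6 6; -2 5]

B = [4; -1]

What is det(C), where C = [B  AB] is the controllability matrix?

-34

AB = [[18], [-13]]
Controllability matrix C = [B  AB] = [[4, 18], [-1, -13]]
det(C) = 4·(-13) - 18·(-1) = -52 - (-18) = -34
Since det(C) ≠ 0, rank(C) = 2 and the system is completely controllable.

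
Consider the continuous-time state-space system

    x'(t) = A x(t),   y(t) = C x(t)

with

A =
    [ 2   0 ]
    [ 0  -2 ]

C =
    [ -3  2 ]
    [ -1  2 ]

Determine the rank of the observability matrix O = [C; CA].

2

CA = [[-6, -4], [-2, -4]]
Observability matrix O = [C; CA] = [[-3, 2], [-1, 2], [-6, -4], [-2, -4]]
Take the 2×2 submatrix of O formed by rows 1, 2: [[-3, 2], [-1, 2]]. Its determinant is (-3)·2 - 2·(-1) = -6 - (-2) = -4 ≠ 0.
So rank(O) ≥ 2; since O has 2 columns, rank(O) = 2.
rank(O) = 2 = n, so the pair (A, C) is completely observable.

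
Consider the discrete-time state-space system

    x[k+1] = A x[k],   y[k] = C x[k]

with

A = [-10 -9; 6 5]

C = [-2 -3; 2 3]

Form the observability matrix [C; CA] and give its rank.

1

CA = [[2, 3], [-2, -3]]
Observability matrix O = [C; CA] = [[-2, -3], [2, 3], [2, 3], [-2, -3]]
Every row of O is a scalar multiple of row 1 = [-2, -3] (multipliers 1, -1, -1, 1), so the rows span a one-dimensional space.
O ≠ 0, hence rank(O) = 1.
rank(O) = 1 < n = 2, so the pair (A, C) is not completely observable.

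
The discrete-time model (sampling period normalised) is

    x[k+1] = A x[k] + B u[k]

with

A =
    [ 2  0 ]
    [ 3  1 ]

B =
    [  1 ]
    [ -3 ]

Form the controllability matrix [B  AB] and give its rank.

2

AB = [[2], [0]]
Controllability matrix C = [B  AB] = [[1, 2], [-3, 0]]
det(C) = 1·0 - 2·(-3) = 0 - (-6) = 6 ≠ 0, so rank(C) = 2.
rank(C) = 2 = n, so the pair (A, B) is completely controllable.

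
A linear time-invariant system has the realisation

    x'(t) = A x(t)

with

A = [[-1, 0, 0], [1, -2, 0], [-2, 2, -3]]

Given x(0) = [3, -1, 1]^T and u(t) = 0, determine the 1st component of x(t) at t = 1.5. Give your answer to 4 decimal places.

det(sI - A) = s^3 - (tr A)s^2 + (M11 + M22 + M33)s - det A, where Mii is the 2×2 principal minor of A obtained by deleting row i and column i.
tr A = (-1) + (-2) + (-3) = -6; M11 = (-2)·(-3) - 0·2 = 6 - 0 = 6; M22 = (-1)·(-3) - 0·(-2) = 3 - 0 = 3; M33 = (-1)·(-2) - 0·1 = 2 - 0 = 2; sum of minors = 11.
det A = (-1)·((-2)·(-3) - 0·2) - 0·(1·(-3) - 0·(-2)) + 0·(1·2 - (-2)·(-2)) = (-1)·6 - 0·(-3) + 0·(-2) = -6.
So p(s) = det(sI - A) = s^3 + 6s^2 + 11s + 6.
Rational-root test: any integer root divides 6. Testing small divisors, s = -1 works: p(-1) = -1 + 6 + (-11) + 6 = 0, so (s + 1) is a factor.
Dividing, p(s) = (s + 1)(s^2 + 5s + 6).
Factor s^2 + 5s + 6: two numbers with sum -5 and product 6 are -2 and -3, so s^2 + 5s + 6 = (s + 2)(s + 3).
Hence p(s) = (s + 1) (s + 2) (s + 3), with roots -3, -2, -1.
The eigenvalues -3, -2, -1 are distinct and real, so A is diagonalisable and x(t) = e^{At} x(0) = V diag(e^{λ_i t}) V^{-1} x(0), where the columns of V are the eigenvectors.
λ = -3: A - (-3)I = [[2, 0, 0], [1, 1, 0], [-2, 2, 0]]. v must be orthogonal to every row; (row 1) × (row 2) = [0, 0, 2], so take v_1 = [0, 0, 1]^T.
λ = -2: A - (-2)I = [[1, 0, 0], [1, 0, 0], [-2, 2, -1]]. v must be orthogonal to every row; (row 1) × (row 3) = [0, 1, 2], so take v_2 = [0, 1, 2]^T.
λ = -1: A - (-1)I = [[0, 0, 0], [1, -1, 0], [-2, 2, -2]]. v must be orthogonal to every row; (row 2) × (row 3) = [2, 2, 0], so take v_3 = [1, 1, 0]^T.
V = [v_1 v_2 v_3] = [[0, 0, 1], [0, 1, 1], [1, 2, 0]] has det V = -1, so V^{-1} = adj(V)/det V = [[2, -2, 1], [-1, 1, 0], [1, 0, 0]].
Modal coordinates z(0) = V^{-1} x(0): 2·3 + (-2)·(-1) + 1·1 = 9; (-1)·3 + 1·(-1) + 0·1 = -4; 1·3 + 0·(-1) + 0·1 = 3; so z(0) = [9, -4, 3]^T.
x_1(t) = Σ_i (v_i)_1 · z_i(0) · e^{λ_i t} (row 1 of V times the modal terms).
x_1(1.5) = 0·9·e^{-3·1.5} + 0·(-4)·e^{-2·1.5} + 1·3·e^{-1·1.5} = 0·0.011109 + 0·0.049787 + 3·0.223130 = 0.6694.

0.6694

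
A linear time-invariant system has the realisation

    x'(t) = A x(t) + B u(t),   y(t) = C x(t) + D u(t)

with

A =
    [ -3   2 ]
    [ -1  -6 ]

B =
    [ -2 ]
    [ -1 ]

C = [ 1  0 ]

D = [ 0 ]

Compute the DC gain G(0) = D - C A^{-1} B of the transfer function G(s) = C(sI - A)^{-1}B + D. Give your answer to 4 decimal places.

-0.7000

G(0) = C(-A)^{-1}B + D = -C A^{-1} B + D.
det A = 20, so A^{-1} = (1/20)·adj(A) = [[-3/10, -1/10], [1/20, -3/20]]
A^{-1} B = [7/10, 1/20]^T
C A^{-1} B = 7/10
G(0) = D - C A^{-1} B = 0 - (7/10) = -7/10 ≈ -0.7000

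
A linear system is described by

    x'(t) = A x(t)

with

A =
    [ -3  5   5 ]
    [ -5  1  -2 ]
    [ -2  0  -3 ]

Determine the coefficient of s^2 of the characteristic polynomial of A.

Expand det(sI - A) for the 3×3 matrix.
p(s) = s^3 + 5s^2 + 38s + 36.
(Check: constant term = det(-A) = (-1)^3 det A = 36; coefficient of s^2 = -tr A = 5.)
The coefficient of s^2 is 5.

5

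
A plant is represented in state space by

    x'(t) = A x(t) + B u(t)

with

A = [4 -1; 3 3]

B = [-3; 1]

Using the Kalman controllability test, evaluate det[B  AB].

31

AB = [[-13], [-6]]
Controllability matrix C = [B  AB] = [[-3, -13], [1, -6]]
det(C) = (-3)·(-6) - (-13)·1 = 18 - (-13) = 31
Since det(C) ≠ 0, rank(C) = 2 and the system is completely controllable.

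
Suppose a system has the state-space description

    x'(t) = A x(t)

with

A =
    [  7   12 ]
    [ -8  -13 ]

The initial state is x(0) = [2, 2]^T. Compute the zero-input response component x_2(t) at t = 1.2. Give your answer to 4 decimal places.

det(sI - A) = s^2 - (tr A)s + det A, with tr A = 7 + (-13) = -6 and det A = 7·(-13) - 12·(-8) = -91 - (-96) = 5.
So p(s) = det(sI - A) = s^2 + 6s + 5.
Factor s^2 + 6s + 5: two numbers with sum -6 and product 5 are -1 and -5, so s^2 + 6s + 5 = (s + 1)(s + 5).
Hence p(s) = (s + 1) (s + 5), with roots -5, -1.
The eigenvalues -5, -1 are distinct and real, so A is diagonalisable and x(t) = e^{At} x(0) = V diag(e^{λ_i t}) V^{-1} x(0), where the columns of V are the eigenvectors.
λ = -5: A - (-5)I = [[12, 12], [-8, -8]]. Row 1 gives 12·v1 + 12·v2 = 0, so take v_1 = [-1, 1]^T.
λ = -1: A - (-1)I = [[8, 12], [-8, -12]]. Row 1 gives 8·v1 + 12·v2 = 0, so take v_2 = [3, -2]^T.
V = [v_1 v_2] = [[-1, 3], [1, -2]] has det V = -1, so V^{-1} = adj(V)/det V = [[2, 3], [1, 1]].
Modal coordinates z(0) = V^{-1} x(0): 2·2 + 3·2 = 10; 1·2 + 1·2 = 4; so z(0) = [10, 4]^T.
x_2(t) = Σ_i (v_i)_2 · z_i(0) · e^{λ_i t} (row 2 of V times the modal terms).
x_2(1.2) = 1·10·e^{-5·1.2} + (-2)·4·e^{-1·1.2} = 10·0.002479 + (-8)·0.301194 = -2.3848.

-2.3848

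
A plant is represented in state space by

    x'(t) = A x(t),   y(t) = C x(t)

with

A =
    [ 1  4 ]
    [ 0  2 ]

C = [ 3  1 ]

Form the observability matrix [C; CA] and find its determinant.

CA = [[3, 14]]
Observability matrix O = [C; CA] = [[3, 1], [3, 14]]
det(O) = 3·14 - 1·3 = 42 - 3 = 39
Since det(O) ≠ 0, rank(O) = 2 and the system is completely observable.

39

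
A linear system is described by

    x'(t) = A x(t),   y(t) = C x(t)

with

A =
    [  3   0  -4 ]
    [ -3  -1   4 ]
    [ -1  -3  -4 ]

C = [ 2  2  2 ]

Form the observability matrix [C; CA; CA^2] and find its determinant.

CA = [[-2, -8, -8]]
CA^2 = [[26, 32, 8]]
Observability matrix O = [C; CA; CA^2] = [[2, 2, 2], [-2, -8, -8], [26, 32, 8]]
Expanding along the first row, det(O) = 2·((-8)·8 - (-8)·32) - 2·((-2)·8 - (-8)·26) + 2·((-2)·32 - (-8)·26) = 2·192 - 2·192 + 2·144 = 288
Since det(O) ≠ 0, rank(O) = 3 and the system is completely observable.

288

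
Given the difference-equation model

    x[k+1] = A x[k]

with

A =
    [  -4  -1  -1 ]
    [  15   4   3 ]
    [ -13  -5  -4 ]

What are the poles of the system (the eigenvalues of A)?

det(zI - A) = z^3 - (tr A)z^2 + (M11 + M22 + M33)z - det A, where Mii is the 2×2 principal minor of A obtained by deleting row i and column i.
tr A = (-4) + 4 + (-4) = -4; M11 = 4·(-4) - 3·(-5) = -16 - (-15) = -1; M22 = (-4)·(-4) - (-1)·(-13) = 16 - 13 = 3; M33 = (-4)·4 - (-1)·15 = -16 - (-15) = -1; sum of minors = 1.
det A = (-4)·(4·(-4) - 3·(-5)) - (-1)·(15·(-4) - 3·(-13)) + (-1)·(15·(-5) - 4·(-13)) = (-4)·(-1) - (-1)·(-21) + (-1)·(-23) = 6.
So p(z) = det(zI - A) = z^3 + 4z^2 + z - 6.
Rational-root test: any integer root divides -6. Testing small divisors, z = 1 works: p(1) = 1 + 4 + 1 + (-6) = 0, so (z - 1) is a factor.
Dividing, p(z) = (z - 1)(z^2 + 5z + 6).
Factor z^2 + 5z + 6: two numbers with sum -5 and product 6 are -2 and -3, so z^2 + 5z + 6 = (z + 2)(z + 3).
Hence p(z) = (z - 1) (z + 2) (z + 3), with roots -3, -2, 1.

-3, -2, 1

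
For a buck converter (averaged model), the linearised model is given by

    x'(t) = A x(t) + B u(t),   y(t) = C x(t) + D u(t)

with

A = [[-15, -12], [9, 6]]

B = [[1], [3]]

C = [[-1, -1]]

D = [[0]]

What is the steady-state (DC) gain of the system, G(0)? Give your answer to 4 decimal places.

-0.6667

G(0) = C(-A)^{-1}B + D = -C A^{-1} B + D.
det A = 18, so A^{-1} = (1/18)·adj(A) = [[1/3, 2/3], [-1/2, -5/6]]
A^{-1} B = [7/3, -3]^T
C A^{-1} B = 2/3
G(0) = D - C A^{-1} B = 0 - (2/3) = -2/3 ≈ -0.6667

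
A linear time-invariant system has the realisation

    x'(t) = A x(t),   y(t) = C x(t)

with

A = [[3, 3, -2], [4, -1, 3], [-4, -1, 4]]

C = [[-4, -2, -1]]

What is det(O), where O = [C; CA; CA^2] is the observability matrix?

CA = [[-16, -9, -2]]
CA^2 = [[-76, -37, -3]]
Observability matrix O = [C; CA; CA^2] = [[-4, -2, -1], [-16, -9, -2], [-76, -37, -3]]
Expanding along the first row, det(O) = (-4)·((-9)·(-3) - (-2)·(-37)) - (-2)·((-16)·(-3) - (-2)·(-76)) + (-1)·((-16)·(-37) - (-9)·(-76)) = (-4)·(-47) - (-2)·(-104) + (-1)·(-92) = 72
Since det(O) ≠ 0, rank(O) = 3 and the system is completely observable.

72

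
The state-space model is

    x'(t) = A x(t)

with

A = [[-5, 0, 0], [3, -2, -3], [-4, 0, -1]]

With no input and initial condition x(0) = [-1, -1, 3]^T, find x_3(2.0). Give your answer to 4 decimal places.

0.5413

det(sI - A) = s^3 - (tr A)s^2 + (M11 + M22 + M33)s - det A, where Mii is the 2×2 principal minor of A obtained by deleting row i and column i.
tr A = (-5) + (-2) + (-1) = -8; M11 = (-2)·(-1) - (-3)·0 = 2 - 0 = 2; M22 = (-5)·(-1) - 0·(-4) = 5 - 0 = 5; M33 = (-5)·(-2) - 0·3 = 10 - 0 = 10; sum of minors = 17.
det A = (-5)·((-2)·(-1) - (-3)·0) - 0·(3·(-1) - (-3)·(-4)) + 0·(3·0 - (-2)·(-4)) = (-5)·2 - 0·(-15) + 0·(-8) = -10.
So p(s) = det(sI - A) = s^3 + 8s^2 + 17s + 10.
Rational-root test: any integer root divides 10. Testing small divisors, s = -1 works: p(-1) = -1 + 8 + (-17) + 10 = 0, so (s + 1) is a factor.
Dividing, p(s) = (s + 1)(s^2 + 7s + 10).
Factor s^2 + 7s + 10: two numbers with sum -7 and product 10 are -2 and -5, so s^2 + 7s + 10 = (s + 2)(s + 5).
Hence p(s) = (s + 1) (s + 2) (s + 5), with roots -5, -2, -1.
The eigenvalues -5, -2, -1 are distinct and real, so A is diagonalisable and x(t) = e^{At} x(0) = V diag(e^{λ_i t}) V^{-1} x(0), where the columns of V are the eigenvectors.
λ = -5: A - (-5)I = [[0, 0, 0], [3, 3, -3], [-4, 0, 4]]. v must be orthogonal to every row; (row 2) × (row 3) = [12, 0, 12], so take v_1 = [1, 0, 1]^T.
λ = -2: A - (-2)I = [[-3, 0, 0], [3, 0, -3], [-4, 0, 1]]. v must be orthogonal to every row; (row 1) × (row 2) = [0, -9, 0], so take v_2 = [0, 1, 0]^T.
λ = -1: A - (-1)I = [[-4, 0, 0], [3, -1, -3], [-4, 0, 0]]. v must be orthogonal to every row; (row 1) × (row 2) = [0, -12, 4], so take v_3 = [0, 3, -1]^T.
V = [v_1 v_2 v_3] = [[1, 0, 0], [0, 1, 3], [1, 0, -1]] has det V = -1, so V^{-1} = adj(V)/det V = [[1, 0, 0], [-3, 1, 3], [1, 0, -1]].
Modal coordinates z(0) = V^{-1} x(0): 1·(-1) + 0·(-1) + 0·3 = -1; (-3)·(-1) + 1·(-1) + 3·3 = 11; 1·(-1) + 0·(-1) + (-1)·3 = -4; so z(0) = [-1, 11, -4]^T.
x_3(t) = Σ_i (v_i)_3 · z_i(0) · e^{λ_i t} (row 3 of V times the modal terms).
x_3(2.0) = 1·(-1)·e^{-5·2.0} + 0·11·e^{-2·2.0} + (-1)·(-4)·e^{-1·2.0} = (-1)·0.000045 + 0·0.018316 + 4·0.135335 = 0.5413.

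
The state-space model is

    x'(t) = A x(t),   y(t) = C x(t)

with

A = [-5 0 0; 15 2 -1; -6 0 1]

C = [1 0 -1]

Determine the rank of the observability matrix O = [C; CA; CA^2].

1

CA = [[1, 0, -1]]
CA^2 = [[1, 0, -1]]
Observability matrix O = [C; CA; CA^2] = [[1, 0, -1], [1, 0, -1], [1, 0, -1]]
Every row of O is a scalar multiple of row 1 = [1, 0, -1] (multipliers 1, 1, 1), so the rows span a one-dimensional space.
O ≠ 0, hence rank(O) = 1.
rank(O) = 1 < n = 3, so the pair (A, C) is not completely observable.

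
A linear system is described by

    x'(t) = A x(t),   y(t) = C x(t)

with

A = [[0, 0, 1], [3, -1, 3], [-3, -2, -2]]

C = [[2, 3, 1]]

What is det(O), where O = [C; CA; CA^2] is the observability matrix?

CA = [[6, -5, 9]]
CA^2 = [[-42, -13, -27]]
Observability matrix O = [C; CA; CA^2] = [[2, 3, 1], [6, -5, 9], [-42, -13, -27]]
Expanding along the first row, det(O) = 2·((-5)·(-27) - 9·(-13)) - 3·(6·(-27) - 9·(-42)) + 1·(6·(-13) - (-5)·(-42)) = 2·252 - 3·216 + 1·(-288) = -432
Since det(O) ≠ 0, rank(O) = 3 and the system is completely observable.

-432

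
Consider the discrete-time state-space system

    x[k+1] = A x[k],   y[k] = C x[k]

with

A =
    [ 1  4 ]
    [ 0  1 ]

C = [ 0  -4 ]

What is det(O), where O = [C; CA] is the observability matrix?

0

CA = [[0, -4]]
Observability matrix O = [C; CA] = [[0, -4], [0, -4]]
det(O) = 0·(-4) - (-4)·0 = 0 - 0 = 0
Since det(O) = 0, rank(O) < 2 and the system is not completely observable.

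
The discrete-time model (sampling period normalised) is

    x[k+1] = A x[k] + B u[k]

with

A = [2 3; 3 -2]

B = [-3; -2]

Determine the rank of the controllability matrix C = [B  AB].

AB = [[-12], [-5]]
Controllability matrix C = [B  AB] = [[-3, -12], [-2, -5]]
det(C) = (-3)·(-5) - (-12)·(-2) = 15 - 24 = -9 ≠ 0, so rank(C) = 2.
rank(C) = 2 = n, so the pair (A, B) is completely controllable.

2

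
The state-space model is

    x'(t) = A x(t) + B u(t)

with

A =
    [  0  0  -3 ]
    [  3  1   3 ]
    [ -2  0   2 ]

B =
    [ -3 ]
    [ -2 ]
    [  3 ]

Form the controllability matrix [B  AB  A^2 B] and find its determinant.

AB = [[-9], [-2], [12]]
A^2B = [[-36], [7], [42]]
Controllability matrix C = [B  AB  A^2B] = [[-3, -9, -36], [-2, -2, 7], [3, 12, 42]]
Expanding along the first row, det(C) = (-3)·((-2)·42 - 7·12) - (-9)·((-2)·42 - 7·3) + (-36)·((-2)·12 - (-2)·3) = (-3)·(-168) - (-9)·(-105) + (-36)·(-18) = 207
Since det(C) ≠ 0, rank(C) = 3 and the system is completely controllable.

207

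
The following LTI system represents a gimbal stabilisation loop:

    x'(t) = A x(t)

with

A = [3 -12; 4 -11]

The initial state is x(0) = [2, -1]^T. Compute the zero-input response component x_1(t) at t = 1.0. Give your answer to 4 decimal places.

det(sI - A) = s^2 - (tr A)s + det A, with tr A = 3 + (-11) = -8 and det A = 3·(-11) - (-12)·4 = -33 - (-48) = 15.
So p(s) = det(sI - A) = s^2 + 8s + 15.
Factor s^2 + 8s + 15: two numbers with sum -8 and product 15 are -3 and -5, so s^2 + 8s + 15 = (s + 3)(s + 5).
Hence p(s) = (s + 3) (s + 5), with roots -5, -3.
The eigenvalues -5, -3 are distinct and real, so A is diagonalisable and x(t) = e^{At} x(0) = V diag(e^{λ_i t}) V^{-1} x(0), where the columns of V are the eigenvectors.
λ = -5: A - (-5)I = [[8, -12], [4, -6]]. Row 1 gives 8·v1 + (-12)·v2 = 0, so take v_1 = [-3, -2]^T.
λ = -3: A - (-3)I = [[6, -12], [4, -8]]. Row 1 gives 6·v1 + (-12)·v2 = 0, so take v_2 = [2, 1]^T.
V = [v_1 v_2] = [[-3, 2], [-2, 1]] has det V = 1, so V^{-1} = adj(V)/det V = [[1, -2], [2, -3]].
Modal coordinates z(0) = V^{-1} x(0): 1·2 + (-2)·(-1) = 4; 2·2 + (-3)·(-1) = 7; so z(0) = [4, 7]^T.
x_1(t) = Σ_i (v_i)_1 · z_i(0) · e^{λ_i t} (row 1 of V times the modal terms).
x_1(1.0) = (-3)·4·e^{-5·1.0} + 2·7·e^{-3·1.0} = (-12)·0.006738 + 14·0.049787 = 0.6162.

0.6162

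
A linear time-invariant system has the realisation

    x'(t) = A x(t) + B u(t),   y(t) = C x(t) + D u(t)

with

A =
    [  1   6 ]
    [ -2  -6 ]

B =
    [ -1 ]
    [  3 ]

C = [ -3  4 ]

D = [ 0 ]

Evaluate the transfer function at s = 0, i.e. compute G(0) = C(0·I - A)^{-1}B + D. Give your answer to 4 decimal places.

-6.6667

G(0) = C(-A)^{-1}B + D = -C A^{-1} B + D.
det A = 6, so A^{-1} = (1/6)·adj(A) = [[-1, -1], [1/3, 1/6]]
A^{-1} B = [-2, 1/6]^T
C A^{-1} B = 20/3
G(0) = D - C A^{-1} B = 0 - (20/3) = -20/3 ≈ -6.6667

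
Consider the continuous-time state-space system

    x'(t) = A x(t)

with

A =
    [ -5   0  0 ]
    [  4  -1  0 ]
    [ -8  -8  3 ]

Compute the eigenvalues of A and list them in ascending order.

det(sI - A) = s^3 - (tr A)s^2 + (M11 + M22 + M33)s - det A, where Mii is the 2×2 principal minor of A obtained by deleting row i and column i.
tr A = (-5) + (-1) + 3 = -3; M11 = (-1)·3 - 0·(-8) = -3 - 0 = -3; M22 = (-5)·3 - 0·(-8) = -15 - 0 = -15; M33 = (-5)·(-1) - 0·4 = 5 - 0 = 5; sum of minors = -13.
det A = (-5)·((-1)·3 - 0·(-8)) - 0·(4·3 - 0·(-8)) + 0·(4·(-8) - (-1)·(-8)) = (-5)·(-3) - 0·12 + 0·(-40) = 15.
So p(s) = det(sI - A) = s^3 + 3s^2 - 13s - 15.
Rational-root test: any integer root divides -15. Testing small divisors, s = -1 works: p(-1) = -1 + 3 + 13 + (-15) = 0, so (s + 1) is a factor.
Dividing, p(s) = (s + 1)(s^2 + 2s - 15).
Factor s^2 + 2s - 15: two numbers with sum -2 and product -15 are 3 and -5, so s^2 + 2s - 15 = (s - 3)(s + 5).
Hence p(s) = (s - 3) (s + 1) (s + 5), with roots -5, -1, 3.
At least one eigenvalue has non-negative real part, so the system is not asymptotically stable.

-5, -1, 3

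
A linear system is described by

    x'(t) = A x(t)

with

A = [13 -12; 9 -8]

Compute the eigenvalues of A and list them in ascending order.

1, 4

det(sI - A) = s^2 - (tr A)s + det A, with tr A = 13 + (-8) = 5 and det A = 13·(-8) - (-12)·9 = -104 - (-108) = 4.
So p(s) = det(sI - A) = s^2 - 5s + 4.
Factor s^2 - 5s + 4: two numbers with sum 5 and product 4 are 4 and 1, so s^2 - 5s + 4 = (s - 4)(s - 1).
Hence p(s) = (s - 4) (s - 1), with roots 1, 4.
At least one eigenvalue has non-negative real part, so the system is not asymptotically stable.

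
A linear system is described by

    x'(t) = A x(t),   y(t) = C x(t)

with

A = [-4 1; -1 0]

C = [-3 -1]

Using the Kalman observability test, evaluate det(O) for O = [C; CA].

22

CA = [[13, -3]]
Observability matrix O = [C; CA] = [[-3, -1], [13, -3]]
det(O) = (-3)·(-3) - (-1)·13 = 9 - (-13) = 22
Since det(O) ≠ 0, rank(O) = 2 and the system is completely observable.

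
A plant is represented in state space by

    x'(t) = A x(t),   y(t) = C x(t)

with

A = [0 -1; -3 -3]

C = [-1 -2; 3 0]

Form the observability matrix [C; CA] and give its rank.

CA = [[6, 7], [0, -3]]
Observability matrix O = [C; CA] = [[-1, -2], [3, 0], [6, 7], [0, -3]]
Take the 2×2 submatrix of O formed by rows 1, 2: [[-1, -2], [3, 0]]. Its determinant is (-1)·0 - (-2)·3 = 0 - (-6) = 6 ≠ 0.
So rank(O) ≥ 2; since O has 2 columns, rank(O) = 2.
rank(O) = 2 = n, so the pair (A, C) is completely observable.

2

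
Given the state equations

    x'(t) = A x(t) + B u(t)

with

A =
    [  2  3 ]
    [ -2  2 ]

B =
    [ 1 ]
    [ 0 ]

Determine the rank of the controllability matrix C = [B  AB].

2

AB = [[2], [-2]]
Controllability matrix C = [B  AB] = [[1, 2], [0, -2]]
det(C) = 1·(-2) - 2·0 = -2 - 0 = -2 ≠ 0, so rank(C) = 2.
rank(C) = 2 = n, so the pair (A, B) is completely controllable.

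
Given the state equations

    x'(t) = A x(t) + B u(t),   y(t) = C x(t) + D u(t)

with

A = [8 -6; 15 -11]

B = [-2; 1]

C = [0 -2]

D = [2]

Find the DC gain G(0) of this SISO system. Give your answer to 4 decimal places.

40.0000

G(0) = C(-A)^{-1}B + D = -C A^{-1} B + D.
det A = 2, so A^{-1} = (1/2)·adj(A) = [[-11/2, 3], [-15/2, 4]]
A^{-1} B = [14, 19]^T
C A^{-1} B = -38
G(0) = D - C A^{-1} B = 2 - (-38) = 40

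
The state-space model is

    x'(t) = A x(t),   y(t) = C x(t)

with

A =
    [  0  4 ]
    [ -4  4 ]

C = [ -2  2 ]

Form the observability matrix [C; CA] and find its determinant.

CA = [[-8, 0]]
Observability matrix O = [C; CA] = [[-2, 2], [-8, 0]]
det(O) = (-2)·0 - 2·(-8) = 0 - (-16) = 16
Since det(O) ≠ 0, rank(O) = 2 and the system is completely observable.

16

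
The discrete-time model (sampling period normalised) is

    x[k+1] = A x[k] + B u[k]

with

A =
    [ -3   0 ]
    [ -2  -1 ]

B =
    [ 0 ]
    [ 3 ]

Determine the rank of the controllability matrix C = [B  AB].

1

AB = [[0], [-3]]
Controllability matrix C = [B  AB] = [[0, 0], [3, -3]]
Every column of C is a scalar multiple of column 1 = [0, 3] (multipliers 1, -1), so the columns span a one-dimensional space.
C ≠ 0, hence rank(C) = 1.
rank(C) = 1 < n = 2, so the pair (A, B) is not completely controllable.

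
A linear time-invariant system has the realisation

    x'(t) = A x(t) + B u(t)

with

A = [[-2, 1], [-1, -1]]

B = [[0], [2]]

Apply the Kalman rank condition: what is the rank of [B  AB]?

AB = [[2], [-2]]
Controllability matrix C = [B  AB] = [[0, 2], [2, -2]]
det(C) = 0·(-2) - 2·2 = 0 - 4 = -4 ≠ 0, so rank(C) = 2.
rank(C) = 2 = n, so the pair (A, B) is completely controllable.

2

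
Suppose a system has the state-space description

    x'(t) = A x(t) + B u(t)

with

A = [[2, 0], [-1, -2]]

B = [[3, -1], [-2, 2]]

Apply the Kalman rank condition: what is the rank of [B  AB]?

AB = [[6, -2], [1, -3]]
Controllability matrix C = [B  AB] = [[3, -1, 6, -2], [-2, 2, 1, -3]]
Take the 2×2 submatrix of C formed by columns 1, 2: [[3, -1], [-2, 2]]. Its determinant is 3·2 - (-1)·(-2) = 6 - 2 = 4 ≠ 0.
So rank(C) ≥ 2; since C has 2 rows, rank(C) = 2.
rank(C) = 2 = n, so the pair (A, B) is completely controllable.

2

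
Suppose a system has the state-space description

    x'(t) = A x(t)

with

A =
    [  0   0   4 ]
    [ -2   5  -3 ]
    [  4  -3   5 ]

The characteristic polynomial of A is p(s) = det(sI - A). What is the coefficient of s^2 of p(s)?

-10

Expand det(sI - A) for the 3×3 matrix.
p(s) = s^3 - 10s^2 + 56.
(Check: constant term = det(-A) = (-1)^3 det A = 56; coefficient of s^2 = -tr A = -10.)
The coefficient of s^2 is -10.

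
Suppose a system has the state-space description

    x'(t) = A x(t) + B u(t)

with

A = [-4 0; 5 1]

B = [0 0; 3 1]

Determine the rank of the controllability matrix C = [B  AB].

AB = [[0, 0], [3, 1]]
Controllability matrix C = [B  AB] = [[0, 0, 0, 0], [3, 1, 3, 1]]
Every column of C is a scalar multiple of column 1 = [0, 3] (multipliers 1, 1/3, 1, 1/3), so the columns span a one-dimensional space.
C ≠ 0, hence rank(C) = 1.
rank(C) = 1 < n = 2, so the pair (A, B) is not completely controllable.

1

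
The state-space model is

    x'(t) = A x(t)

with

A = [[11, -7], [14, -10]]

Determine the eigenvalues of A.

det(sI - A) = s^2 - (tr A)s + det A, with tr A = 11 + (-10) = 1 and det A = 11·(-10) - (-7)·14 = -110 - (-98) = -12.
So p(s) = det(sI - A) = s^2 - s - 12.
Factor s^2 - s - 12: two numbers with sum 1 and product -12 are 4 and -3, so s^2 - s - 12 = (s - 4)(s + 3).
Hence p(s) = (s - 4) (s + 3), with roots -3, 4.
At least one eigenvalue has non-negative real part, so the system is not asymptotically stable.

-3, 4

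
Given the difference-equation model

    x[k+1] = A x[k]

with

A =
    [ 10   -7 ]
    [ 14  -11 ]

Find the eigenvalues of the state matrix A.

det(zI - A) = z^2 - (tr A)z + det A, with tr A = 10 + (-11) = -1 and det A = 10·(-11) - (-7)·14 = -110 - (-98) = -12.
So p(z) = det(zI - A) = z^2 + z - 12.
Factor z^2 + z - 12: two numbers with sum -1 and product -12 are 3 and -4, so z^2 + z - 12 = (z - 3)(z + 4).
Hence p(z) = (z - 3) (z + 4), with roots -4, 3.

-4, 3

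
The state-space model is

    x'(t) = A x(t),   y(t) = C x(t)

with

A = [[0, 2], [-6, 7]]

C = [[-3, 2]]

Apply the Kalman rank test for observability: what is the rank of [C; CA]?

CA = [[-12, 8]]
Observability matrix O = [C; CA] = [[-3, 2], [-12, 8]]
Every row of O is a scalar multiple of row 1 = [-3, 2] (multipliers 1, 4), so the rows span a one-dimensional space.
O ≠ 0, hence rank(O) = 1.
rank(O) = 1 < n = 2, so the pair (A, C) is not completely observable.

1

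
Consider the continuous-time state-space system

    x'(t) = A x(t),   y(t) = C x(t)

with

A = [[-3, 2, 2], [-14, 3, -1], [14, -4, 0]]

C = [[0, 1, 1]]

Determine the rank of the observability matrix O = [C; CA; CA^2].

1

CA = [[0, -1, -1]]
CA^2 = [[0, 1, 1]]
Observability matrix O = [C; CA; CA^2] = [[0, 1, 1], [0, -1, -1], [0, 1, 1]]
Every row of O is a scalar multiple of row 1 = [0, 1, 1] (multipliers 1, -1, 1), so the rows span a one-dimensional space.
O ≠ 0, hence rank(O) = 1.
rank(O) = 1 < n = 3, so the pair (A, C) is not completely observable.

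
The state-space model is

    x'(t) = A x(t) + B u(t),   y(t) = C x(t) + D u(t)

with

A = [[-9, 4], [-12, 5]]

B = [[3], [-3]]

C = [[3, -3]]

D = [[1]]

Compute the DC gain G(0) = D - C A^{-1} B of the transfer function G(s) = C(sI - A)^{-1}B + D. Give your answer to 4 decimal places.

37.0000

G(0) = C(-A)^{-1}B + D = -C A^{-1} B + D.
det A = 3, so A^{-1} = (1/3)·adj(A) = [[5/3, -4/3], [4, -3]]
A^{-1} B = [9, 21]^T
C A^{-1} B = -36
G(0) = D - C A^{-1} B = 1 - (-36) = 37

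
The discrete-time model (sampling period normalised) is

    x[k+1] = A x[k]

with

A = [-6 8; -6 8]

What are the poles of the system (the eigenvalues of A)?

det(zI - A) = z^2 - (tr A)z + det A, with tr A = (-6) + 8 = 2 and det A = (-6)·8 - 8·(-6) = -48 - (-48) = 0.
So p(z) = det(zI - A) = z^2 - 2z.
Factor z^2 - 2z: two numbers with sum 2 and product 0 are 2 and 0, so z^2 - 2z = z(z - 2).
Hence p(z) = z (z - 2), with roots 0, 2.

0, 2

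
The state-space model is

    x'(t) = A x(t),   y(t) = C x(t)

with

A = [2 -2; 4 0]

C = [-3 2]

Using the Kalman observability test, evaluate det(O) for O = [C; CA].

-22

CA = [[2, 6]]
Observability matrix O = [C; CA] = [[-3, 2], [2, 6]]
det(O) = (-3)·6 - 2·2 = -18 - 4 = -22
Since det(O) ≠ 0, rank(O) = 2 and the system is completely observable.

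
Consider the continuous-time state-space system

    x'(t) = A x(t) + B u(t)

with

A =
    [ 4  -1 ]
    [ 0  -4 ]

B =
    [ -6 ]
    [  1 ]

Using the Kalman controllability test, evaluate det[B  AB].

AB = [[-25], [-4]]
Controllability matrix C = [B  AB] = [[-6, -25], [1, -4]]
det(C) = (-6)·(-4) - (-25)·1 = 24 - (-25) = 49
Since det(C) ≠ 0, rank(C) = 2 and the system is completely controllable.

49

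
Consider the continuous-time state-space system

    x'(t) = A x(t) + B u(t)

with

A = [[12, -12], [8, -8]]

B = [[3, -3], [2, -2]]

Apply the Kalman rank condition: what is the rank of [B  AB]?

AB = [[12, -12], [8, -8]]
Controllability matrix C = [B  AB] = [[3, -3, 12, -12], [2, -2, 8, -8]]
Every column of C is a scalar multiple of column 1 = [3, 2] (multipliers 1, -1, 4, -4), so the columns span a one-dimensional space.
C ≠ 0, hence rank(C) = 1.
rank(C) = 1 < n = 2, so the pair (A, B) is not completely controllable.

1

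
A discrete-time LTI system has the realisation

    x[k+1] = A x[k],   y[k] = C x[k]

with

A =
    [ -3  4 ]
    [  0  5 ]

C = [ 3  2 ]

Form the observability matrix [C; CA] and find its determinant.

84

CA = [[-9, 22]]
Observability matrix O = [C; CA] = [[3, 2], [-9, 22]]
det(O) = 3·22 - 2·(-9) = 66 - (-18) = 84
Since det(O) ≠ 0, rank(O) = 2 and the system is completely observable.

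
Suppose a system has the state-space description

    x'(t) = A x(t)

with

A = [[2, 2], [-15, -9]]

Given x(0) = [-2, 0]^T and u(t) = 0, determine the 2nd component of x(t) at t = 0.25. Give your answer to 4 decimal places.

det(sI - A) = s^2 - (tr A)s + det A, with tr A = 2 + (-9) = -7 and det A = 2·(-9) - 2·(-15) = -18 - (-30) = 12.
So p(s) = det(sI - A) = s^2 + 7s + 12.
Factor s^2 + 7s + 12: two numbers with sum -7 and product 12 are -3 and -4, so s^2 + 7s + 12 = (s + 3)(s + 4).
Hence p(s) = (s + 3) (s + 4), with roots -4, -3.
The eigenvalues -4, -3 are distinct and real, so A is diagonalisable and x(t) = e^{At} x(0) = V diag(e^{λ_i t}) V^{-1} x(0), where the columns of V are the eigenvectors.
λ = -4: A - (-4)I = [[6, 2], [-15, -5]]. Row 1 gives 6·v1 + 2·v2 = 0, so take v_1 = [-1, 3]^T.
λ = -3: A - (-3)I = [[5, 2], [-15, -6]]. Row 1 gives 5·v1 + 2·v2 = 0, so take v_2 = [-2, 5]^T.
V = [v_1 v_2] = [[-1, -2], [3, 5]] has det V = 1, so V^{-1} = adj(V)/det V = [[5, 2], [-3, -1]].
Modal coordinates z(0) = V^{-1} x(0): 5·(-2) + 2·0 = -10; (-3)·(-2) + (-1)·0 = 6; so z(0) = [-10, 6]^T.
x_2(t) = Σ_i (v_i)_2 · z_i(0) · e^{λ_i t} (row 2 of V times the modal terms).
x_2(0.25) = 3·(-10)·e^{-4·0.25} + 5·6·e^{-3·0.25} = (-30)·0.367879 + 30·0.472367 = 3.1346.

3.1346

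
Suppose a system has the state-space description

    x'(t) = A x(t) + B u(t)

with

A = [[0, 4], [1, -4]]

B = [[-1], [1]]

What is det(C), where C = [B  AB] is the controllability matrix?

1

AB = [[4], [-5]]
Controllability matrix C = [B  AB] = [[-1, 4], [1, -5]]
det(C) = (-1)·(-5) - 4·1 = 5 - 4 = 1
Since det(C) ≠ 0, rank(C) = 2 and the system is completely controllable.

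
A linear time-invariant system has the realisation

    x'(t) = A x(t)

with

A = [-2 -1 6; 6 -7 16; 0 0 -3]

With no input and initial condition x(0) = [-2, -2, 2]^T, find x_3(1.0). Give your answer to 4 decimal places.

det(sI - A) = s^3 - (tr A)s^2 + (M11 + M22 + M33)s - det A, where Mii is the 2×2 principal minor of A obtained by deleting row i and column i.
tr A = (-2) + (-7) + (-3) = -12; M11 = (-7)·(-3) - 16·0 = 21 - 0 = 21; M22 = (-2)·(-3) - 6·0 = 6 - 0 = 6; M33 = (-2)·(-7) - (-1)·6 = 14 - (-6) = 20; sum of minors = 47.
det A = (-2)·((-7)·(-3) - 16·0) - (-1)·(6·(-3) - 16·0) + 6·(6·0 - (-7)·0) = (-2)·21 - (-1)·(-18) + 6·0 = -60.
So p(s) = det(sI - A) = s^3 + 12s^2 + 47s + 60.
Rational-root test: any integer root divides 60. Testing small divisors, s = -3 works: p(-3) = -27 + 108 + (-141) + 60 = 0, so (s + 3) is a factor.
Dividing, p(s) = (s + 3)(s^2 + 9s + 20).
Factor s^2 + 9s + 20: two numbers with sum -9 and product 20 are -4 and -5, so s^2 + 9s + 20 = (s + 4)(s + 5).
Hence p(s) = (s + 3) (s + 4) (s + 5), with roots -5, -4, -3.
The eigenvalues -5, -4, -3 are distinct and real, so A is diagonalisable and x(t) = e^{At} x(0) = V diag(e^{λ_i t}) V^{-1} x(0), where the columns of V are the eigenvectors.
λ = -5: A - (-5)I = [[3, -1, 6], [6, -2, 16], [0, 0, 2]]. v must be orthogonal to every row; (row 1) × (row 2) = [-4, -12, 0], so take v_1 = [1, 3, 0]^T.
λ = -4: A - (-4)I = [[2, -1, 6], [6, -3, 16], [0, 0, 1]]. v must be orthogonal to every row; (row 1) × (row 2) = [2, 4, 0], so take v_2 = [-1, -2, 0]^T.
λ = -3: A - (-3)I = [[1, -1, 6], [6, -4, 16], [0, 0, 0]]. v must be orthogonal to every row; (row 1) × (row 2) = [8, 20, 2], so take v_3 = [4, 10, 1]^T.
V = [v_1 v_2 v_3] = [[1, -1, 4], [3, -2, 10], [0, 0, 1]] has det V = 1, so V^{-1} = adj(V)/det V = [[-2, 1, -2], [-3, 1, 2], [0, 0, 1]].
Modal coordinates z(0) = V^{-1} x(0): (-2)·(-2) + 1·(-2) + (-2)·2 = -2; (-3)·(-2) + 1·(-2) + 2·2 = 8; 0·(-2) + 0·(-2) + 1·2 = 2; so z(0) = [-2, 8, 2]^T.
x_3(t) = Σ_i (v_i)_3 · z_i(0) · e^{λ_i t} (row 3 of V times the modal terms).
x_3(1.0) = 0·(-2)·e^{-5·1.0} + 0·8·e^{-4·1.0} + 1·2·e^{-3·1.0} = 0·0.006738 + 0·0.018316 + 2·0.049787 = 0.0996.

0.0996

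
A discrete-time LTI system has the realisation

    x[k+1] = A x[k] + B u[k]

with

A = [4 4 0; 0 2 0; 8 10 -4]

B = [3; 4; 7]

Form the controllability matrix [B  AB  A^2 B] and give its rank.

AB = [[28], [8], [36]]
A^2B = [[144], [16], [160]]
Controllability matrix C = [B  AB  A^2B] = [[3, 28, 144], [4, 8, 16], [7, 36, 160]]
The rows r1, r2, r3 of C are linearly dependent: -r1 - r2 + r3 = 0 (check each entry), so rank(C) ≤ 2.
The 2×2 minor from rows 1, 2, columns 1, 2 is 3·8 - 28·4 = 24 - 112 = -88 ≠ 0, so rank(C) = 2.
rank(C) = 2 < n = 3, so the pair (A, B) is not completely controllable.

2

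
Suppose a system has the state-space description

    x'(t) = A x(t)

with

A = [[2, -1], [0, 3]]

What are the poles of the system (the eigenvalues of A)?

det(sI - A) = s^2 - (tr A)s + det A, with tr A = 2 + 3 = 5 and det A = 2·3 - (-1)·0 = 6 - 0 = 6.
So p(s) = det(sI - A) = s^2 - 5s + 6.
Factor s^2 - 5s + 6: two numbers with sum 5 and product 6 are 3 and 2, so s^2 - 5s + 6 = (s - 3)(s - 2).
Hence p(s) = (s - 3) (s - 2), with roots 2, 3.
At least one eigenvalue has non-negative real part, so the system is not asymptotically stable.

2, 3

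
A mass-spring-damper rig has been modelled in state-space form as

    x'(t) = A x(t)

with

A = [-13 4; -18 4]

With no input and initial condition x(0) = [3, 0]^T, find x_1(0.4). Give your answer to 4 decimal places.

-1.1915

det(sI - A) = s^2 - (tr A)s + det A, with tr A = (-13) + 4 = -9 and det A = (-13)·4 - 4·(-18) = -52 - (-72) = 20.
So p(s) = det(sI - A) = s^2 + 9s + 20.
Factor s^2 + 9s + 20: two numbers with sum -9 and product 20 are -4 and -5, so s^2 + 9s + 20 = (s + 4)(s + 5).
Hence p(s) = (s + 4) (s + 5), with roots -5, -4.
The eigenvalues -5, -4 are distinct and real, so A is diagonalisable and x(t) = e^{At} x(0) = V diag(e^{λ_i t}) V^{-1} x(0), where the columns of V are the eigenvectors.
λ = -5: A - (-5)I = [[-8, 4], [-18, 9]]. Row 1 gives (-8)·v1 + 4·v2 = 0, so take v_1 = [1, 2]^T.
λ = -4: A - (-4)I = [[-9, 4], [-18, 8]]. Row 1 gives (-9)·v1 + 4·v2 = 0, so take v_2 = [4, 9]^T.
V = [v_1 v_2] = [[1, 4], [2, 9]] has det V = 1, so V^{-1} = adj(V)/det V = [[9, -4], [-2, 1]].
Modal coordinates z(0) = V^{-1} x(0): 9·3 + (-4)·0 = 27; (-2)·3 + 1·0 = -6; so z(0) = [27, -6]^T.
x_1(t) = Σ_i (v_i)_1 · z_i(0) · e^{λ_i t} (row 1 of V times the modal terms).
x_1(0.4) = 1·27·e^{-5·0.4} + 4·(-6)·e^{-4·0.4} = 27·0.135335 + (-24)·0.201897 = -1.1915.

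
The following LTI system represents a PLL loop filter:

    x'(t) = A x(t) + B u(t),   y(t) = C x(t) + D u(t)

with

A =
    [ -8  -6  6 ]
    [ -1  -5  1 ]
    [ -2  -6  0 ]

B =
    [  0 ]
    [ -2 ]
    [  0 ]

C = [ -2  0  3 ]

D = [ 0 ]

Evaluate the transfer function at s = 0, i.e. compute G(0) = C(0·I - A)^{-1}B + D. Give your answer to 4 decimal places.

G(0) = C(-A)^{-1}B + D = -C A^{-1} B + D.
det A = -60, so A^{-1} = (1/-60)·adj(A) = [[-1/10, 3/5, -2/5], [1/30, -1/5, -1/30], [1/15, 3/5, -17/30]]
A^{-1} B = [-6/5, 2/5, -6/5]^T
C A^{-1} B = -6/5
G(0) = D - C A^{-1} B = 0 - (-6/5) = 6/5 ≈ 1.2000

1.2000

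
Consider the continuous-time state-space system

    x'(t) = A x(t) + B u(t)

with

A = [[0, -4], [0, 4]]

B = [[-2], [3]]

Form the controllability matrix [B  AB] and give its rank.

AB = [[-12], [12]]
Controllability matrix C = [B  AB] = [[-2, -12], [3, 12]]
det(C) = (-2)·12 - (-12)·3 = -24 - (-36) = 12 ≠ 0, so rank(C) = 2.
rank(C) = 2 = n, so the pair (A, B) is completely controllable.

2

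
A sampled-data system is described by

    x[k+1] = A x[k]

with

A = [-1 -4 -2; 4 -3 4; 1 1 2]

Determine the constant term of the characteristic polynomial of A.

-12

Expand det(zI - A) for the 3×3 matrix.
p(z) = z^3 + 2z^2 + 9z - 12.
(Check: constant term = det(-A) = (-1)^3 det A = -12; coefficient of z^2 = -tr A = 2.)
The constant term is -12.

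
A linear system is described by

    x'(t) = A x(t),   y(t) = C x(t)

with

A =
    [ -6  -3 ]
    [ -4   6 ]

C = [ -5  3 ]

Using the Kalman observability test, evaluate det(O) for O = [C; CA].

-219

CA = [[18, 33]]
Observability matrix O = [C; CA] = [[-5, 3], [18, 33]]
det(O) = (-5)·33 - 3·18 = -165 - 54 = -219
Since det(O) ≠ 0, rank(O) = 2 and the system is completely observable.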